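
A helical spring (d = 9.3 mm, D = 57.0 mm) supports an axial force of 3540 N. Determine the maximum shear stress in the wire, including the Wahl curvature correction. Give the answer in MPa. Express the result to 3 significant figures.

796 MPa

Spring index C = D/d = 57.0/9.3 = 6.1290
K_W = (4C−1)/(4C−4) + 0.615/C = 23.516/20.516 + 0.1003 = 1.2466
τ₀ = 8FD/(πd³) = 8·3540·57.0/(π·9.3³) = 1.61424e+06/2527 = 638.81 MPa
τ_max = K·τ₀ = 1.2466 × 638.81 = 796.32 MPa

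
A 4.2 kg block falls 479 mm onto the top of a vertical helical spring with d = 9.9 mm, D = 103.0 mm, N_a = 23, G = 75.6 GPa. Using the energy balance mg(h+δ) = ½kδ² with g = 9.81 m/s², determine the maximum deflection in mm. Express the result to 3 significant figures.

k = Gd⁴/(8D³N_a) = (75.6×10³)(9.9⁴)/(8·103.0³·23) = 3.6119 N/mm
W = mg = 4.2 × 9.81 = 41.202 N
½kδ² − Wδ − Wh = 0 → δ = (W + √(W² + 2kWh))/k
δ = (41.202 + √(1697.6 + 142566))/3.6119 = (41.202 + 379.82)/3.6119 = 116.57 mm

117 mm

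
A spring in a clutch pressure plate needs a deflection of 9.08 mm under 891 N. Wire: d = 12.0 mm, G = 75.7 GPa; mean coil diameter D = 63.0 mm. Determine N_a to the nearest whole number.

Required rate k = F/δ = 891/9.08 = 98.128 N/mm
N_a = Gd⁴/(8D³k) = (75.7×10³ × 12.0⁴)/(8 × 63.0³ × 98.128)
    = 1.56972e+09 / 1.96292e+08 = 7.997 → 8 coils

8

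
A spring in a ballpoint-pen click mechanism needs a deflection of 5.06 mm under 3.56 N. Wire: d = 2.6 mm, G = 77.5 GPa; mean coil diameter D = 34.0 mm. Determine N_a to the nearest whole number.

16

Required rate k = F/δ = 3.56/5.06 = 0.70356 N/mm
N_a = Gd⁴/(8D³k) = (77.5×10³ × 2.6⁴)/(8 × 34.0³ × 0.70356)
    = 3.54156e+06 / 221221 = 16.01 → 16 coils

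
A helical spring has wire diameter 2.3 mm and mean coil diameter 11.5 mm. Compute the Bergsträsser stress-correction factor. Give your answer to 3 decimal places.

C = D/d = 11.5/2.3 = 5.0000
K_B = (4C+2)/(4C−3) = 22.000/17.000 = 1.2941

1.294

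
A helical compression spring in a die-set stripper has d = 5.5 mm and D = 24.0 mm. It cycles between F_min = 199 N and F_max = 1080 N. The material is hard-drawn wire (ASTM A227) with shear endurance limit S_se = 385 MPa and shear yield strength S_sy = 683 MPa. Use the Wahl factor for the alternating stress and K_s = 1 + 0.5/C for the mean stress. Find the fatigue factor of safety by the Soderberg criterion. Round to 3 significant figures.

C = D/d = 24.0/5.5 = 4.3636; K_W = (4C−1)/(4C−4)+0.615/C = 1.3639; K_s = 1+0.5/C = 1.1146
F_a = (F_max−F_min)/2 = 440.5 N; F_m = (F_max+F_min)/2 = 639.5 N
τ_a = K_W·8F_aD/(πd³) = 1.3639 × 161.81 = 220.7 MPa
τ_m = K_s·8F_mD/(πd³) = 1.1146 × 234.91 = 261.83 MPa
Soderberg: 1/n_f = τ_a/S_se + τ_m/S_sy = 220.7/385 + 261.83/683 = 0.57324 + 0.38335 = 0.95659
n_f = 1/0.95659 = 1.045

1.05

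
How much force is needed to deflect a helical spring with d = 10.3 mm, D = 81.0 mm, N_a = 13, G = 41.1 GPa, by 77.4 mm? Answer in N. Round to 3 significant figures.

k = Gd⁴/(8D³N_a) = (41.1×10³)(10.3⁴)/(8·81.0³·13) = 8.3696 N/mm
F = k·δ = 8.3696 × 77.4 = 647.8 N

648 N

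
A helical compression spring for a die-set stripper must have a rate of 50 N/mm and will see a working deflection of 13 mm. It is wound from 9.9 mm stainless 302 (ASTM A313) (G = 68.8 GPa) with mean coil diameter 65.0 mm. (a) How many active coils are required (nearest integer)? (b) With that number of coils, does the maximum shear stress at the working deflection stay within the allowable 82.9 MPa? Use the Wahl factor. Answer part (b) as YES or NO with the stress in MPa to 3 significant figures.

N_a = Gd⁴/(8D³k) = (68.8×10³)(9.9⁴)/(8·65.0³·50) = 6.016 → N_a = 6
Actual rate k = Gd⁴/(8D³·6) = 50.136 N/mm
Working load F = kδ = 50.136·13 = 651.77 N
C = 65.0/9.9 = 6.5657; K_W = (4C−1)/(4C−4)+0.615/C = 1.2284
τ_max = K_W·8FD/(πd³) = 1.2284·111.18 = 136.58 MPa
τ_max > 82.9 MPa → exceeds allowable

(a) 6 coils; (b) NO, τ_max = 137 MPa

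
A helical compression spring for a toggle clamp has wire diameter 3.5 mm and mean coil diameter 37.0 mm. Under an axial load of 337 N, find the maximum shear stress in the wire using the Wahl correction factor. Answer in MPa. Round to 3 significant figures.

842 MPa

Spring index C = D/d = 37.0/3.5 = 10.5714
K_W = (4C−1)/(4C−4) + 0.615/C = 41.286/38.286 + 0.0582 = 1.1365
τ₀ = 8FD/(πd³) = 8·337·37.0/(π·3.5³) = 99752/134.7 = 740.57 MPa
τ_max = K·τ₀ = 1.1365 × 740.57 = 841.69 MPa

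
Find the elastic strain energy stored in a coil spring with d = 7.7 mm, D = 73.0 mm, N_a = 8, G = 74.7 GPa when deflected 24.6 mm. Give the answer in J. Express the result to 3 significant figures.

3.19 J

k = Gd⁴/(8D³N_a) = (74.7×10³)(7.7⁴)/(8·73.0³·8) = 10.547 N/mm
U = ½kδ² = 0.5 × 10.547 × 24.6² = 3191.4 N·mm = 3.1914 J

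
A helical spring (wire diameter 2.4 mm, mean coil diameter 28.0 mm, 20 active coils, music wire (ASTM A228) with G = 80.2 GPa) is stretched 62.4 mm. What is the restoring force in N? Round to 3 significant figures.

k = Gd⁴/(8D³N_a) = (80.2×10³)(2.4⁴)/(8·28.0³·20) = 0.75757 N/mm
F = k·δ = 0.75757 × 62.4 = 47.273 N

47.3 N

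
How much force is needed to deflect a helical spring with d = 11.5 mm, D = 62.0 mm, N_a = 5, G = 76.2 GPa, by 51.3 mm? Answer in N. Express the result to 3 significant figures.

k = Gd⁴/(8D³N_a) = (76.2×10³)(11.5⁴)/(8·62.0³·5) = 139.8 N/mm
F = k·δ = 139.8 × 51.3 = 7171.8 N

7170 N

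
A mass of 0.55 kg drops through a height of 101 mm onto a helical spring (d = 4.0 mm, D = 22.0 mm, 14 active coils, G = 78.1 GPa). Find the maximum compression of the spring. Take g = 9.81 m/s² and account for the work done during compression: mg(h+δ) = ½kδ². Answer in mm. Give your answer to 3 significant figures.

k = Gd⁴/(8D³N_a) = (78.1×10³)(4.0⁴)/(8·22.0³·14) = 16.765 N/mm
W = mg = 0.55 × 9.81 = 5.3955 N
½kδ² − Wδ − Wh = 0 → δ = (W + √(W² + 2kWh))/k
δ = (5.3955 + √(29.111 + 18272.1))/16.765 = (5.3955 + 135.28)/16.765 = 8.3911 mm

8.39 mm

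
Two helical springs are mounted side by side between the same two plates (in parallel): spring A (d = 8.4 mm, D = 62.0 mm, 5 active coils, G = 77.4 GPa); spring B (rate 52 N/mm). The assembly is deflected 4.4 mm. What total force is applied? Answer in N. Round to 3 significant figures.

k_A = Gd⁴/(8D³N_a) = (77.4×10³)(8.4⁴)/(8·62.0³·5) = 40.422 N/mm
Parallel: k_eq = 40.422 + 52 = 92.422 N/mm
F = k_eq·δ = 92.422·4.4 = 406.66 N

407 N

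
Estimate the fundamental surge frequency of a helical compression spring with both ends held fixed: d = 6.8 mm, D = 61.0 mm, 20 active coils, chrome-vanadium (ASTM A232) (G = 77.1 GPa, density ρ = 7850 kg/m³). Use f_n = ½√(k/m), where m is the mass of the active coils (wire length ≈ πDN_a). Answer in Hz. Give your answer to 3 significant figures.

32.2 Hz

k = Gd⁴/(8D³N_a) = (77.1×10³)(6.8⁴)/(8·61.0³·20) = 4.5392 N/mm = 4539.2 N/m
Wire length L = πDN_a = π·61.0·20 = 3832.7 mm
m = ρ·(πd²/4)·L = 7850 × 36.317×10⁻⁶ m² × 3.8327 m = 1.0927 kg
f_n = ½√(k/m) = 0.5·√(4539.2/1.0927) = 0.5·√(4154.3) = 32.227 Hz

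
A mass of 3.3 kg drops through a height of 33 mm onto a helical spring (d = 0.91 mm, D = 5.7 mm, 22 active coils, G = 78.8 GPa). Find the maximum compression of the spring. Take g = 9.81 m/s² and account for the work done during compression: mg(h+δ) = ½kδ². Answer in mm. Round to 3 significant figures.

60.4 mm

k = Gd⁴/(8D³N_a) = (78.8×10³)(0.91⁴)/(8·5.7³·22) = 1.6579 N/mm
W = mg = 3.3 × 9.81 = 32.373 N
½kδ² − Wδ − Wh = 0 → δ = (W + √(W² + 2kWh))/k
δ = (32.373 + √(1048 + 3542.27))/1.6579 = (32.373 + 67.752)/1.6579 = 60.393 mm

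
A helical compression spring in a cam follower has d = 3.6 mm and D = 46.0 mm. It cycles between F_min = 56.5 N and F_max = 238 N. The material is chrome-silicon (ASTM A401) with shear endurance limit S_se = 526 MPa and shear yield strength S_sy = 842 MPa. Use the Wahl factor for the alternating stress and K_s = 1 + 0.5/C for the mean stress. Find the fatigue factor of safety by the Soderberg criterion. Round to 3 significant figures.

1.07

C = D/d = 46.0/3.6 = 12.7778; K_W = (4C−1)/(4C−4)+0.615/C = 1.1118; K_s = 1+0.5/C = 1.0391
F_a = (F_max−F_min)/2 = 90.75 N; F_m = (F_max+F_min)/2 = 147.25 N
τ_a = K_W·8F_aD/(πd³) = 1.1118 × 227.84 = 253.32 MPa
τ_m = K_s·8F_mD/(πd³) = 1.0391 × 369.7 = 384.16 MPa
Soderberg: 1/n_f = τ_a/S_se + τ_m/S_sy = 253.32/526 + 384.16/842 = 0.48159 + 0.45625 = 0.93785
n_f = 1/0.93785 = 1.066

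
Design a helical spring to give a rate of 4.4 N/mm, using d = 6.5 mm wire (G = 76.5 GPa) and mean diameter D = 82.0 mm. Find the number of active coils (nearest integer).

7

N_a = Gd⁴/(8D³k) = (76.5×10³ × 6.5⁴)/(8 × 82.0³ × 4.4)
    = 1.36557e+08 / 1.94082e+07 = 7.036 → 7 coils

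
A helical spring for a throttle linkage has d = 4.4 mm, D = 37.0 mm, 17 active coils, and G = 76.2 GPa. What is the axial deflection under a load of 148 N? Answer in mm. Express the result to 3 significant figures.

35.7 mm

k = Gd⁴/(8D³N_a) = (76.2×10³)(4.4⁴)/(8·37.0³·17) = 4.1459 N/mm
δ = F/k = 148 / 4.1459 = 35.698 mm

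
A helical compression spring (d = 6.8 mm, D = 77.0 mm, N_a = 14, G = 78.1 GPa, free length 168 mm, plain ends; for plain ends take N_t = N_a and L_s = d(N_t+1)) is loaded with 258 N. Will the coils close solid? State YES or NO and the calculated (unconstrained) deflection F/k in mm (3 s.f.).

k = Gd⁴/(8D³N_a) = (78.1×10³)(6.8⁴)/(8·77.0³·14) = 3.2659 N/mm
N_t = 14; L_s = 6.8·15 = 102 mm; δ_solid = L₀ − L_s = 168 − 102 = 66 mm
δ = F/k = 258/3.2659 = 78.999 mm
δ ≥ δ_solid → spring goes solid

YES, δ = 79.0 mm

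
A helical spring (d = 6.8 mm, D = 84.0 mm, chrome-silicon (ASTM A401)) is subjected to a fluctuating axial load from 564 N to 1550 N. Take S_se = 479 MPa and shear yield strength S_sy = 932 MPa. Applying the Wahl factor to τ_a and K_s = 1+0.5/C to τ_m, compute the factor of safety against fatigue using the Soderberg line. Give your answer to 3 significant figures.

C = D/d = 84.0/6.8 = 12.3529; K_W = (4C−1)/(4C−4)+0.615/C = 1.1158; K_s = 1+0.5/C = 1.0405
F_a = (F_max−F_min)/2 = 493 N; F_m = (F_max+F_min)/2 = 1057 N
τ_a = K_W·8F_aD/(πd³) = 1.1158 × 335.38 = 374.24 MPa
τ_m = K_s·8F_mD/(πd³) = 1.0405 × 719.06 = 748.17 MPa
Soderberg: 1/n_f = τ_a/S_se + τ_m/S_sy = 374.24/479 + 748.17/932 = 0.78128 + 0.80276 = 1.584
n_f = 1/1.584 = 0.6313

0.631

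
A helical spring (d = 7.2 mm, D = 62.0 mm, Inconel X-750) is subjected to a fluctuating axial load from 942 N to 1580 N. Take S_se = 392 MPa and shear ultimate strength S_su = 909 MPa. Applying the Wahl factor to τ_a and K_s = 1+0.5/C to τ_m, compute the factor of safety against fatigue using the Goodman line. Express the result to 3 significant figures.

C = D/d = 62.0/7.2 = 8.6111; K_W = (4C−1)/(4C−4)+0.615/C = 1.1700; K_s = 1+0.5/C = 1.0581
F_a = (F_max−F_min)/2 = 319 N; F_m = (F_max+F_min)/2 = 1261 N
τ_a = K_W·8F_aD/(πd³) = 1.1700 × 134.94 = 157.87 MPa
τ_m = K_s·8F_mD/(πd³) = 1.0581 × 533.4 = 564.37 MPa
Goodman: 1/n_f = τ_a/S_se + τ_m/S_su = 157.87/392 + 564.37/909 = 0.40273 + 0.62087 = 1.0236
n_f = 1/1.0236 = 0.977

0.977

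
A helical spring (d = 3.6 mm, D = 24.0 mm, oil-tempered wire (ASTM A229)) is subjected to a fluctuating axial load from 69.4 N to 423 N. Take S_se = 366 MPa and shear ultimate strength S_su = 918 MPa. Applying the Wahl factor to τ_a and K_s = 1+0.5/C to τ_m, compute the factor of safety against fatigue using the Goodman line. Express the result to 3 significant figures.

0.868

C = D/d = 24.0/3.6 = 6.6667; K_W = (4C−1)/(4C−4)+0.615/C = 1.2246; K_s = 1+0.5/C = 1.0750
F_a = (F_max−F_min)/2 = 176.8 N; F_m = (F_max+F_min)/2 = 246.2 N
τ_a = K_W·8F_aD/(πd³) = 1.2246 × 231.59 = 283.61 MPa
τ_m = K_s·8F_mD/(πd³) = 1.0750 × 322.5 = 346.69 MPa
Goodman: 1/n_f = τ_a/S_se + τ_m/S_su = 283.61/366 + 346.69/918 = 0.77489 + 0.37766 = 1.1525
n_f = 1/1.1525 = 0.8676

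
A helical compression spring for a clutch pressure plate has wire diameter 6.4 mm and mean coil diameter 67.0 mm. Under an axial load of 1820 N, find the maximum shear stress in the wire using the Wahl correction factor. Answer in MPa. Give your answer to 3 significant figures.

1350 MPa

Spring index C = D/d = 67.0/6.4 = 10.4688
K_W = (4C−1)/(4C−4) + 0.615/C = 40.875/37.875 + 0.0587 = 1.1380
τ₀ = 8FD/(πd³) = 8·1820·67.0/(π·6.4³) = 975520/823.55 = 1184.5 MPa
τ_max = K·τ₀ = 1.1380 × 1184.5 = 1347.9 MPa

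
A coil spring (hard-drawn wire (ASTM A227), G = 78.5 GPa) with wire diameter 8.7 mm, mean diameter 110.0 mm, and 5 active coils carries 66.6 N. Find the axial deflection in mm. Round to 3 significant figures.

7.88 mm

k = Gd⁴/(8D³N_a) = (78.5×10³)(8.7⁴)/(8·110.0³·5) = 8.4471 N/mm
δ = F/k = 66.6 / 8.4471 = 7.8843 mm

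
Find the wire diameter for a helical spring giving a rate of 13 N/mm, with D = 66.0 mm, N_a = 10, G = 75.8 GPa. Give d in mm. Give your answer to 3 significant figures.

7.92 mm

d = (8D³N_a·k / G)^(1/4) = (8·66.0³·10·13 / (75.8×10³))^0.25
  = (3944.5)^0.25 = 7.9250 mm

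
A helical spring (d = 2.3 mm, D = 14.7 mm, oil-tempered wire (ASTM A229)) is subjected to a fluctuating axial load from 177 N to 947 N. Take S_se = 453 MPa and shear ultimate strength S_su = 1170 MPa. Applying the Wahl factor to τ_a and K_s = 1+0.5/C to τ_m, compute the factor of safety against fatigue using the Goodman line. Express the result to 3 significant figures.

C = D/d = 14.7/2.3 = 6.3913; K_W = (4C−1)/(4C−4)+0.615/C = 1.2353; K_s = 1+0.5/C = 1.0782
F_a = (F_max−F_min)/2 = 385 N; F_m = (F_max+F_min)/2 = 562 N
τ_a = K_W·8F_aD/(πd³) = 1.2353 × 1184.5 = 1463.3 MPa
τ_m = K_s·8F_mD/(πd³) = 1.0782 × 1729.1 = 1864.3 MPa
Goodman: 1/n_f = τ_a/S_se + τ_m/S_su = 1463.3/453 + 1864.3/1170 = 3.23015 + 1.59344 = 4.8236
n_f = 1/4.8236 = 0.2073

0.207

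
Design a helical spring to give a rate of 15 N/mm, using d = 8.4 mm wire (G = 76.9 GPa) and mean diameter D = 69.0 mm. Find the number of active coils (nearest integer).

10

N_a = Gd⁴/(8D³k) = (76.9×10³ × 8.4⁴)/(8 × 69.0³ × 15)
    = 3.82863e+08 / 3.94211e+07 = 9.712 → 10 coils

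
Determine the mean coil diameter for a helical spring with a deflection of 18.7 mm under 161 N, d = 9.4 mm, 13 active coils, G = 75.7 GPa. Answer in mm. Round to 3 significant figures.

87.1 mm

Required rate k = F/δ = 161/18.7 = 8.6096 N/mm
D = (Gd⁴/(8N_a·k))^(1/3) = (75.7×10³·9.4⁴/(8·13·8.6096))^(1/3)
  = (660070)^(1/3) = 87.0689 mm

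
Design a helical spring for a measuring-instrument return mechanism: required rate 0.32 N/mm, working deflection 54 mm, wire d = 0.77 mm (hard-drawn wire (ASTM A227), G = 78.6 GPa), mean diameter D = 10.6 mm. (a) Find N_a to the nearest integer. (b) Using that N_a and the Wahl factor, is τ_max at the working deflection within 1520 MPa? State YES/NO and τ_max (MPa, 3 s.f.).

N_a = Gd⁴/(8D³k) = (78.6×10³)(0.77⁴)/(8·10.6³·0.32) = 9.062 → N_a = 9
Actual rate k = Gd⁴/(8D³·9) = 0.32221 N/mm
Working load F = kδ = 0.32221·54 = 17.399 N
C = 10.6/0.77 = 13.7662; K_W = (4C−1)/(4C−4)+0.615/C = 1.1034
τ_max = K_W·8FD/(πd³) = 1.1034·1028.7 = 1135.1 MPa
τ_max ≤ 1520 MPa → acceptable

(a) 9 coils; (b) YES, τ_max = 1140 MPa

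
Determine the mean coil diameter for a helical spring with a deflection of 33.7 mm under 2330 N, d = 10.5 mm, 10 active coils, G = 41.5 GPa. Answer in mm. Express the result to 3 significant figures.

45.0 mm

Required rate k = F/δ = 2330/33.7 = 69.139 N/mm
D = (Gd⁴/(8N_a·k))^(1/3) = (41.5×10³·10.5⁴/(8·10·69.139))^(1/3)
  = (91198.8)^(1/3) = 45.0122 mm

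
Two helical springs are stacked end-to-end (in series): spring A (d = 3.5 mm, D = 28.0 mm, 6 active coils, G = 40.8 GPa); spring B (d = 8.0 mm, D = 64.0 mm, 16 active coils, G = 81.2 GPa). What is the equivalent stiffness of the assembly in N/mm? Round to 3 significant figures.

3.66 N/mm

k_A = Gd⁴/(8D³N_a) = (40.8×10³)(3.5⁴)/(8·28.0³·6) = 5.8105 N/mm
k_B = Gd⁴/(8D³N_a) = (81.2×10³)(8.0⁴)/(8·64.0³·16) = 9.9121 N/mm
Series: 1/k_eq = 1/5.8105 + 1/9.9121 = 0.27299; k_eq = 3.6632 N/mm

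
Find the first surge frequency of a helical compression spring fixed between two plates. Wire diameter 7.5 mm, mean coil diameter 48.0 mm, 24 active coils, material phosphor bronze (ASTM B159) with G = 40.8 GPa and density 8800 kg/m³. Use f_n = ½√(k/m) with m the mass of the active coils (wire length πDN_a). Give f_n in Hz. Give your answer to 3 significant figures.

32.9 Hz

k = Gd⁴/(8D³N_a) = (40.8×10³)(7.5⁴)/(8·48.0³·24) = 6.0797 N/mm = 6079.7 N/m
Wire length L = πDN_a = π·48.0·24 = 3619.1 mm
m = ρ·(πd²/4)·L = 8800 × 44.179×10⁻⁶ m² × 3.6191 m = 1.407 kg
f_n = ½√(k/m) = 0.5·√(6079.7/1.407) = 0.5·√(4321) = 32.867 Hz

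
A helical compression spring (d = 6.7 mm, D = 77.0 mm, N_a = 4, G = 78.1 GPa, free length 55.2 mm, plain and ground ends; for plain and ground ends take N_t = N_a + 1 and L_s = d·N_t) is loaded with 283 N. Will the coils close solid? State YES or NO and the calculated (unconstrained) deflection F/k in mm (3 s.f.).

k = Gd⁴/(8D³N_a) = (78.1×10³)(6.7⁴)/(8·77.0³·4) = 10.773 N/mm
N_t = 5; L_s = 6.7·5 = 33.5 mm; δ_solid = L₀ − L_s = 55.2 − 33.5 = 21.7 mm
δ = F/k = 283/10.773 = 26.27 mm
δ ≥ δ_solid → spring goes solid

YES, δ = 26.3 mm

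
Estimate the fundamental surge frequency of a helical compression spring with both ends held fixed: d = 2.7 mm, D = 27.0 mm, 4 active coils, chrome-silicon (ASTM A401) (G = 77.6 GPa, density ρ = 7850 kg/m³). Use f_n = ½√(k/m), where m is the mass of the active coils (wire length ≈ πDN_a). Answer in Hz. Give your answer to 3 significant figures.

k = Gd⁴/(8D³N_a) = (77.6×10³)(2.7⁴)/(8·27.0³·4) = 6.5475 N/mm = 6547.5 N/m
Wire length L = πDN_a = π·27.0·4 = 339.29 mm
m = ρ·(πd²/4)·L = 7850 × 5.7256×10⁻⁶ m² × 0.33929 m = 0.01525 kg
f_n = ½√(k/m) = 0.5·√(6547.5/0.01525) = 0.5·√(4.2935e+05) = 327.63 Hz

328 Hz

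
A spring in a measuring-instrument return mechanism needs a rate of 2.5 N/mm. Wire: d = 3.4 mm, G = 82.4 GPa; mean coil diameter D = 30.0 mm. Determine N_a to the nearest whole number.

N_a = Gd⁴/(8D³k) = (82.4×10³ × 3.4⁴)/(8 × 30.0³ × 2.5)
    = 1.10114e+07 / 540000 = 20.39 → 20 coils

20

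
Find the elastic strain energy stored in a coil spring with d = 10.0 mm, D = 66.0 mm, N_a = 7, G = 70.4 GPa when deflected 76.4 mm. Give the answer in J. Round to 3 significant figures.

k = Gd⁴/(8D³N_a) = (70.4×10³)(10.0⁴)/(8·66.0³·7) = 43.727 N/mm
U = ½kδ² = 0.5 × 43.727 × 76.4² = 1.2762e+05 N·mm = 127.62 J

128 J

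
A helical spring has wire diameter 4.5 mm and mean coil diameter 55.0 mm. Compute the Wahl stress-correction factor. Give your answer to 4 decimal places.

1.1171

C = D/d = 55.0/4.5 = 12.2222
K_W = (4C−1)/(4C−4) + 0.615/C = 47.889/44.889 + 0.0503 = 1.1171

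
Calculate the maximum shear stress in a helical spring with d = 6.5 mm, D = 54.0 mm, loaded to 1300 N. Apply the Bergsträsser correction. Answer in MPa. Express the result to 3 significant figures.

Spring index C = D/d = 54.0/6.5 = 8.3077
K_B = (4C+2)/(4C−3) = 35.231/30.231 = 1.1654
τ₀ = 8FD/(πd³) = 8·1300·54.0/(π·6.5³) = 561600/862.76 = 650.93 MPa
τ_max = K·τ₀ = 1.1654 × 650.93 = 758.6 MPa

759 MPa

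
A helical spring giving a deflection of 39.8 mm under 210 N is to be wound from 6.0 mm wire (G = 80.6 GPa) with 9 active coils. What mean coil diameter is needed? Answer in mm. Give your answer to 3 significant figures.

Required rate k = F/δ = 210/39.8 = 5.2764 N/mm
D = (Gd⁴/(8N_a·k))^(1/3) = (80.6×10³·6.0⁴/(8·9·5.2764))^(1/3)
  = (274961)^(1/3) = 65.0265 mm

65.0 mm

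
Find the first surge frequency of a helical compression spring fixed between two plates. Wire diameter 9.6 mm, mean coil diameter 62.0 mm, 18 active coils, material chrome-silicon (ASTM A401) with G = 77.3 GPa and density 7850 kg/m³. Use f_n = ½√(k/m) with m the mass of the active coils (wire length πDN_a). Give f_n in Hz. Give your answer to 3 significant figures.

k = Gd⁴/(8D³N_a) = (77.3×10³)(9.6⁴)/(8·62.0³·18) = 19.131 N/mm = 19131 N/m
Wire length L = πDN_a = π·62.0·18 = 3506 mm
m = ρ·(πd²/4)·L = 7850 × 72.382×10⁻⁶ m² × 3.506 m = 1.9921 kg
f_n = ½√(k/m) = 0.5·√(19131/1.9921) = 0.5·√(9603.1) = 48.998 Hz

49.0 Hz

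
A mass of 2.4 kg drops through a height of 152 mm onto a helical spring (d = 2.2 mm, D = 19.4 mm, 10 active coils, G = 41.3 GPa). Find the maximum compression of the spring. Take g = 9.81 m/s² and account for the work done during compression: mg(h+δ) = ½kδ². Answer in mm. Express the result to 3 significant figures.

81.5 mm

k = Gd⁴/(8D³N_a) = (41.3×10³)(2.2⁴)/(8·19.4³·10) = 1.6563 N/mm
W = mg = 2.4 × 9.81 = 23.544 N
½kδ² − Wδ − Wh = 0 → δ = (W + √(W² + 2kWh))/k
δ = (23.544 + √(554.32 + 11854.9))/1.6563 = (23.544 + 111.4)/1.6563 = 81.47 mm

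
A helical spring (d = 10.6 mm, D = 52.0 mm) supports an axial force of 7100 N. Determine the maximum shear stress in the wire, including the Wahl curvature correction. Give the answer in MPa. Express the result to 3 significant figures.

Spring index C = D/d = 52.0/10.6 = 4.9057
K_W = (4C−1)/(4C−4) + 0.615/C = 18.623/15.623 + 0.1254 = 1.3174
τ₀ = 8FD/(πd³) = 8·7100·52.0/(π·10.6³) = 2.9536e+06/3741.7 = 789.38 MPa
τ_max = K·τ₀ = 1.3174 × 789.38 = 1039.9 MPa

1040 MPa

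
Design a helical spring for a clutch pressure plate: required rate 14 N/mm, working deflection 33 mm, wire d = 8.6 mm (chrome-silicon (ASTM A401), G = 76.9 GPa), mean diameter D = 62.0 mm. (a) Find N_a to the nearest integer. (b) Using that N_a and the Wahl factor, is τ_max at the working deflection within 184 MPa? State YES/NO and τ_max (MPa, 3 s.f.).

N_a = Gd⁴/(8D³k) = (76.9×10³)(8.6⁴)/(8·62.0³·14) = 15.76 → N_a = 16
Actual rate k = Gd⁴/(8D³·16) = 13.789 N/mm
Working load F = kδ = 13.789·33 = 455.04 N
C = 62.0/8.6 = 7.2093; K_W = (4C−1)/(4C−4)+0.615/C = 1.2061
τ_max = K_W·8FD/(πd³) = 1.2061·112.95 = 136.23 MPa
τ_max ≤ 184 MPa → acceptable

(a) 16 coils; (b) YES, τ_max = 136 MPa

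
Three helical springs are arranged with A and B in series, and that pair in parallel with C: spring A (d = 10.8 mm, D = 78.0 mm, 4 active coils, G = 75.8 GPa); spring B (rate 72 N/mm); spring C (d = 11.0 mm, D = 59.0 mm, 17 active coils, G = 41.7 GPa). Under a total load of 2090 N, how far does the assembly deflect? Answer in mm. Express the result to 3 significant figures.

k_A = Gd⁴/(8D³N_a) = (75.8×10³)(10.8⁴)/(8·78.0³·4) = 67.909 N/mm
k_C = Gd⁴/(8D³N_a) = (41.7×10³)(11.0⁴)/(8·59.0³·17) = 21.858 N/mm
Springs A,B series: k_AB = 1/(1/67.909+1/72) = 34.947 N/mm; parallel with C: k_eq = 34.947+21.858 = 56.806 N/mm
δ = F/k_eq = 2090/56.806 = 36.792 mm

36.8 mm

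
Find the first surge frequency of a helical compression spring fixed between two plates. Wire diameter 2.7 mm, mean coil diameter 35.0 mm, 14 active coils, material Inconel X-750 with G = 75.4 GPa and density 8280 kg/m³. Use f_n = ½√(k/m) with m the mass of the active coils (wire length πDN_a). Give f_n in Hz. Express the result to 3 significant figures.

k = Gd⁴/(8D³N_a) = (75.4×10³)(2.7⁴)/(8·35.0³·14) = 0.83446 N/mm = 834.46 N/m
Wire length L = πDN_a = π·35.0·14 = 1539.4 mm
m = ρ·(πd²/4)·L = 8280 × 5.7256×10⁻⁶ m² × 1.5394 m = 0.072978 kg
f_n = ½√(k/m) = 0.5·√(834.46/0.072978) = 0.5·√(11434) = 53.466 Hz

53.5 Hz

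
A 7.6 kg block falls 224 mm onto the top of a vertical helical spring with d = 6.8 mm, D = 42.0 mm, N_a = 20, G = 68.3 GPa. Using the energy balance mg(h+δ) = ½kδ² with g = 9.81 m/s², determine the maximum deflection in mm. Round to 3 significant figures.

58.5 mm

k = Gd⁴/(8D³N_a) = (68.3×10³)(6.8⁴)/(8·42.0³·20) = 12.319 N/mm
W = mg = 7.6 × 9.81 = 74.556 N
½kδ² − Wδ − Wh = 0 → δ = (W + √(W² + 2kWh))/k
δ = (74.556 + √(5558.6 + 411480))/12.319 = (74.556 + 645.79)/12.319 = 58.472 mm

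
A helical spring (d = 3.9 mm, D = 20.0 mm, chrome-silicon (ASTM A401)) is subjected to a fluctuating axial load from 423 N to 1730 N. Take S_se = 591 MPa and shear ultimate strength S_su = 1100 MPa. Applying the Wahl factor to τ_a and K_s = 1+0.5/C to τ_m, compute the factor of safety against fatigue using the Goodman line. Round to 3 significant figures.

C = D/d = 20.0/3.9 = 5.1282; K_W = (4C−1)/(4C−4)+0.615/C = 1.3016; K_s = 1+0.5/C = 1.0975
F_a = (F_max−F_min)/2 = 653.5 N; F_m = (F_max+F_min)/2 = 1076.5 N
τ_a = K_W·8F_aD/(πd³) = 1.3016 × 561.08 = 730.3 MPa
τ_m = K_s·8F_mD/(πd³) = 1.0975 × 924.25 = 1014.4 MPa
Goodman: 1/n_f = τ_a/S_se + τ_m/S_su = 730.3/591 + 1014.4/1100 = 1.23570 + 0.92215 = 2.1579
n_f = 1/2.1579 = 0.4634

0.463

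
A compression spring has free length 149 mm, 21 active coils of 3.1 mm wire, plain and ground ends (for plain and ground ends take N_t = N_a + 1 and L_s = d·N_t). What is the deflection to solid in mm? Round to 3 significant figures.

80.8 mm

N_t = 22; L_s = 3.1·22 = 68.2 mm
δ_solid = L₀ − L_s = 149 − 68.2 = 80.8 mm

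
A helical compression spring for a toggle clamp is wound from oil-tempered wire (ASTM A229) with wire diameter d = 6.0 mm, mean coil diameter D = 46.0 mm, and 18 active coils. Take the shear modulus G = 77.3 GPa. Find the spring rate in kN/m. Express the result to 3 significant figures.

7.15 kN/m

k = Gd⁴/(8D³N_a) = (77.3×10³ × 6.0⁴) / (8 × 46.0³ × 18)
  = 1.00181e+08 / 1.40164e+07 = 7.1474 N/mm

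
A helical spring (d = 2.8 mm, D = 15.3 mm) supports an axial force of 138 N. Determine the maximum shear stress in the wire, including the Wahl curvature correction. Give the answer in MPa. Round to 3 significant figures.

314 MPa

Spring index C = D/d = 15.3/2.8 = 5.4643
K_W = (4C−1)/(4C−4) + 0.615/C = 20.857/17.857 + 0.1125 = 1.2805
τ₀ = 8FD/(πd³) = 8·138·15.3/(π·2.8³) = 16891.2/68.964 = 244.93 MPa
τ_max = K·τ₀ = 1.2805 × 244.93 = 313.64 MPa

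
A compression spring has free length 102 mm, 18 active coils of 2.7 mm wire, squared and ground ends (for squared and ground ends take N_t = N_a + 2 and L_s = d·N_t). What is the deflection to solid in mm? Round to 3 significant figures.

48.0 mm

N_t = 20; L_s = 2.7·20 = 54 mm
δ_solid = L₀ − L_s = 102 − 54 = 48 mm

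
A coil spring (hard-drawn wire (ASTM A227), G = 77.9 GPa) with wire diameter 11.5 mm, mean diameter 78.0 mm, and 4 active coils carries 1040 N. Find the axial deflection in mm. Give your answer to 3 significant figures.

11.6 mm

k = Gd⁴/(8D³N_a) = (77.9×10³)(11.5⁴)/(8·78.0³·4) = 89.721 N/mm
δ = F/k = 1040 / 89.721 = 11.591 mm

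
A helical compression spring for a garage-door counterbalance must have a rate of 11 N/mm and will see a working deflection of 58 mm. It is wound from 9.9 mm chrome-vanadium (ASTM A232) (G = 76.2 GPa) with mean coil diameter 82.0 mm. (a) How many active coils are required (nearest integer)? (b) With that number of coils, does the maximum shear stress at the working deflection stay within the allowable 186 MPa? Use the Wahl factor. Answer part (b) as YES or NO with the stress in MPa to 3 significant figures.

(a) 15 coils; (b) YES, τ_max = 163 MPa

N_a = Gd⁴/(8D³k) = (76.2×10³)(9.9⁴)/(8·82.0³·11) = 15.09 → N_a = 15
Actual rate k = Gd⁴/(8D³·15) = 11.063 N/mm
Working load F = kδ = 11.063·58 = 641.65 N
C = 82.0/9.9 = 8.2828; K_W = (4C−1)/(4C−4)+0.615/C = 1.1772
τ_max = K_W·8FD/(πd³) = 1.1772·138.09 = 162.56 MPa
τ_max ≤ 186 MPa → acceptable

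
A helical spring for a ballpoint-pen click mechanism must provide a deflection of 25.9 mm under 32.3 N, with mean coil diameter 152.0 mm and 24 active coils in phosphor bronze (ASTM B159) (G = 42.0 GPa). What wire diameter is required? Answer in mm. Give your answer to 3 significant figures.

Required rate k = F/δ = 32.3/25.9 = 1.2471 N/mm
d = (8D³N_a·k / G)^(1/4) = (8·152.0³·24·1.2471 / (42.0×10³))^0.25
  = (20021)^0.25 = 11.8952 mm

11.9 mm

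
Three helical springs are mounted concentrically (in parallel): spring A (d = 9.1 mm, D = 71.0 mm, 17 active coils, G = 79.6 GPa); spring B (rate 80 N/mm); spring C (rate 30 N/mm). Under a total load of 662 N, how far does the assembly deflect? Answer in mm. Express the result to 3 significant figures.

k_A = Gd⁴/(8D³N_a) = (79.6×10³)(9.1⁴)/(8·71.0³·17) = 11.214 N/mm
Parallel: k_eq = 11.214 + 80 + 30 = 121.21 N/mm
δ = F/k_eq = 662/121.21 = 5.4614 mm

5.46 mm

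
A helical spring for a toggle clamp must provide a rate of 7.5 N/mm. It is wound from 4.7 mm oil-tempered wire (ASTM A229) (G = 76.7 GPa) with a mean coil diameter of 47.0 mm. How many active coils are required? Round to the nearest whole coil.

N_a = Gd⁴/(8D³k) = (76.7×10³ × 4.7⁴)/(8 × 47.0³ × 7.5)
    = 3.74272e+07 / 6.22938e+06 = 6.008 → 6 coils

6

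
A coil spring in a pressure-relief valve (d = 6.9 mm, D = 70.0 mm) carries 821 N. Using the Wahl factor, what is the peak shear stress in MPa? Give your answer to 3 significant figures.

Spring index C = D/d = 70.0/6.9 = 10.1449
K_W = (4C−1)/(4C−4) + 0.615/C = 39.580/36.580 + 0.0606 = 1.1426
τ₀ = 8FD/(πd³) = 8·821·70.0/(π·6.9³) = 459760/1032 = 445.49 MPa
τ_max = K·τ₀ = 1.1426 × 445.49 = 509.03 MPa

509 MPa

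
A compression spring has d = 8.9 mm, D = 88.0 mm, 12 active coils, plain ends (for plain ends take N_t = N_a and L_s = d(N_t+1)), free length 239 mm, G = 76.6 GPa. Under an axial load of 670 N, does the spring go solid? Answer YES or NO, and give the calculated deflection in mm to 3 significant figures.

k = Gd⁴/(8D³N_a) = (76.6×10³)(8.9⁴)/(8·88.0³·12) = 7.3463 N/mm
N_t = 12; L_s = 8.9·13 = 115.7 mm; δ_solid = L₀ − L_s = 239 − 115.7 = 123.3 mm
δ = F/k = 670/7.3463 = 91.202 mm
δ < δ_solid → spring does not go solid

NO, δ = 91.2 mm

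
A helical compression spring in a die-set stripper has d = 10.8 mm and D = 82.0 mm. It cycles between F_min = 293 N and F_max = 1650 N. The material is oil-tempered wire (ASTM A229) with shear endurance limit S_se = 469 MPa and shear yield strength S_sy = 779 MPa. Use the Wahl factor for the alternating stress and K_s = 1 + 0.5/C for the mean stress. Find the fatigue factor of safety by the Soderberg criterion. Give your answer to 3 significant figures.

1.97

C = D/d = 82.0/10.8 = 7.5926; K_W = (4C−1)/(4C−4)+0.615/C = 1.1948; K_s = 1+0.5/C = 1.0659
F_a = (F_max−F_min)/2 = 678.5 N; F_m = (F_max+F_min)/2 = 971.5 N
τ_a = K_W·8F_aD/(πd³) = 1.1948 × 112.47 = 134.37 MPa
τ_m = K_s·8F_mD/(πd³) = 1.0659 × 161.04 = 171.64 MPa
Soderberg: 1/n_f = τ_a/S_se + τ_m/S_sy = 134.37/469 + 171.64/779 = 0.28651 + 0.22034 = 0.50685
n_f = 1/0.50685 = 1.973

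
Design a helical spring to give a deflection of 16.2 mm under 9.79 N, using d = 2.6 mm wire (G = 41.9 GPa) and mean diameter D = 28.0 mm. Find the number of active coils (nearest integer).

18

Required rate k = F/δ = 9.79/16.2 = 0.60432 N/mm
N_a = Gd⁴/(8D³k) = (41.9×10³ × 2.6⁴)/(8 × 28.0³ × 0.60432)
    = 1.91473e+06 / 106128 = 18.04 → 18 coils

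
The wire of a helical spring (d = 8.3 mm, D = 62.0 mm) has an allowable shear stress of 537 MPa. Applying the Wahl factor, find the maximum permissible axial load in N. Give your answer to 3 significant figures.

C = D/d = 62.0/8.3 = 7.4699
K_W = (4C−1)/(4C−4) + 0.615/C = 28.880/25.880 + 0.0823 = 1.1983
τ_max = K·8FD/(πd³) → F_max = τ_allow·πd³/(8DK)
F_max = 537·π·8.3³/(8·62.0·1.1983) = 9.6462e+05/594.33 = 1623 N

1620 N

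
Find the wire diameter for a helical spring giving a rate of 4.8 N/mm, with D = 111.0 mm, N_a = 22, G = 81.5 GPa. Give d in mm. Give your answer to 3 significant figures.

d = (8D³N_a·k / G)^(1/4) = (8·111.0³·22·4.8 / (81.5×10³))^0.25
  = (14176)^0.25 = 10.9117 mm

10.9 mm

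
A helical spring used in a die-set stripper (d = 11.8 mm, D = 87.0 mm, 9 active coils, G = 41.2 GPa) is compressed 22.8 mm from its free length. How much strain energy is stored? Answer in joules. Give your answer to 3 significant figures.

4.38 J

k = Gd⁴/(8D³N_a) = (41.2×10³)(11.8⁴)/(8·87.0³·9) = 16.847 N/mm
U = ½kδ² = 0.5 × 16.847 × 22.8² = 4379 N·mm = 4.379 J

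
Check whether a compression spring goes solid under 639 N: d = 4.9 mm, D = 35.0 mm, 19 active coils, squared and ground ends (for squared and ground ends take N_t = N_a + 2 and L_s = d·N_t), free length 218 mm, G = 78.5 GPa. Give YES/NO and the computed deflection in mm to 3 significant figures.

k = Gd⁴/(8D³N_a) = (78.5×10³)(4.9⁴)/(8·35.0³·19) = 6.9439 N/mm
N_t = 21; L_s = 4.9·21 = 102.9 mm; δ_solid = L₀ − L_s = 218 − 102.9 = 115.1 mm
δ = F/k = 639/6.9439 = 92.023 mm
δ < δ_solid → spring does not go solid

NO, δ = 92.0 mm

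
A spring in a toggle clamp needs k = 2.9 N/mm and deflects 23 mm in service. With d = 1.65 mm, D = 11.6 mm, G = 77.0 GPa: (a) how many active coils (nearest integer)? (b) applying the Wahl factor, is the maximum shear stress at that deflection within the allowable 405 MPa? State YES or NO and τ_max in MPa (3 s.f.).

(a) 16 coils; (b) NO, τ_max = 524 MPa

N_a = Gd⁴/(8D³k) = (77.0×10³)(1.65⁴)/(8·11.6³·2.9) = 15.76 → N_a = 16
Actual rate k = Gd⁴/(8D³·16) = 2.8566 N/mm
Working load F = kδ = 2.8566·23 = 65.701 N
C = 11.6/1.65 = 7.0303; K_W = (4C−1)/(4C−4)+0.615/C = 1.2119
τ_max = K_W·8FD/(πd³) = 1.2119·432.03 = 523.56 MPa
τ_max > 405 MPa → exceeds allowable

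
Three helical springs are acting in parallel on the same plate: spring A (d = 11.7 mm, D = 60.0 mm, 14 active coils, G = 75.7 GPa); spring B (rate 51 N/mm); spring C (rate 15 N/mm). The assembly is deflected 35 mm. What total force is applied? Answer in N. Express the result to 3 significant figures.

4360 N

k_A = Gd⁴/(8D³N_a) = (75.7×10³)(11.7⁴)/(8·60.0³·14) = 58.636 N/mm
Parallel: k_eq = 58.636 + 51 + 15 = 124.64 N/mm
F = k_eq·δ = 124.64·35 = 4362.3 N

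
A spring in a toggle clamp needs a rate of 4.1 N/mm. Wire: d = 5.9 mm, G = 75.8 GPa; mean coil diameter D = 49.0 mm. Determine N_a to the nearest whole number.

N_a = Gd⁴/(8D³k) = (75.8×10³ × 5.9⁴)/(8 × 49.0³ × 4.1)
    = 9.18496e+07 / 3.85889e+06 = 23.8 → 24 coils

24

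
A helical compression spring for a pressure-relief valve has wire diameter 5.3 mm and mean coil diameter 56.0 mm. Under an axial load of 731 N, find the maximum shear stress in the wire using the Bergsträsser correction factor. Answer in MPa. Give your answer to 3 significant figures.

Spring index C = D/d = 56.0/5.3 = 10.5660
K_B = (4C+2)/(4C−3) = 44.264/39.264 = 1.1273
τ₀ = 8FD/(πd³) = 8·731·56.0/(π·5.3³) = 327488/467.71 = 700.19 MPa
τ_max = K·τ₀ = 1.1273 × 700.19 = 789.36 MPa

789 MPa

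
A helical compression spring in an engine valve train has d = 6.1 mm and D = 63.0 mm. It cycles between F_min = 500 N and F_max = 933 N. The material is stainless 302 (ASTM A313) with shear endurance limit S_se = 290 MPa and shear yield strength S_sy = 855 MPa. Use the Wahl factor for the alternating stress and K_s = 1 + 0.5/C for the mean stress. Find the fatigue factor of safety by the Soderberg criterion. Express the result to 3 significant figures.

C = D/d = 63.0/6.1 = 10.3279; K_W = (4C−1)/(4C−4)+0.615/C = 1.1400; K_s = 1+0.5/C = 1.0484
F_a = (F_max−F_min)/2 = 216.5 N; F_m = (F_max+F_min)/2 = 716.5 N
τ_a = K_W·8F_aD/(πd³) = 1.1400 × 153.02 = 174.44 MPa
τ_m = K_s·8F_mD/(πd³) = 1.0484 × 506.42 = 530.93 MPa
Soderberg: 1/n_f = τ_a/S_se + τ_m/S_sy = 174.44/290 + 530.93/855 = 0.60150 + 0.62097 = 1.2225
n_f = 1/1.2225 = 0.818

0.818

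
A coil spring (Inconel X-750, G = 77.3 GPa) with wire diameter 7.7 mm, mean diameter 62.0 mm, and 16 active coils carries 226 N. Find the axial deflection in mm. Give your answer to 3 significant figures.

k = Gd⁴/(8D³N_a) = (77.3×10³)(7.7⁴)/(8·62.0³·16) = 8.9075 N/mm
δ = F/k = 226 / 8.9075 = 25.372 mm

25.4 mm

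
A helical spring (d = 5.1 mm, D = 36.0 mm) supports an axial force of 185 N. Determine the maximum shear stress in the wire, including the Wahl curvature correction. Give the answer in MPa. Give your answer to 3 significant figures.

Spring index C = D/d = 36.0/5.1 = 7.0588
K_W = (4C−1)/(4C−4) + 0.615/C = 27.235/24.235 + 0.0871 = 1.2109
τ₀ = 8FD/(πd³) = 8·185·36.0/(π·5.1³) = 53280/416.74 = 127.85 MPa
τ_max = K·τ₀ = 1.2109 × 127.85 = 154.82 MPa

155 MPa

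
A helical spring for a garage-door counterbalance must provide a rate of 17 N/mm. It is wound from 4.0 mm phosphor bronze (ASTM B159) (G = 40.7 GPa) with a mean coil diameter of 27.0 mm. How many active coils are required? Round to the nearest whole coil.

N_a = Gd⁴/(8D³k) = (40.7×10³ × 4.0⁴)/(8 × 27.0³ × 17)
    = 1.04192e+07 / 2.67689e+06 = 3.892 → 4 coils

4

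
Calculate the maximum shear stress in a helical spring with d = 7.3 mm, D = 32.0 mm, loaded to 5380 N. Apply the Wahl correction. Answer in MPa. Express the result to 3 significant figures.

1530 MPa

Spring index C = D/d = 32.0/7.3 = 4.3836
K_W = (4C−1)/(4C−4) + 0.615/C = 16.534/13.534 + 0.1403 = 1.3620
τ₀ = 8FD/(πd³) = 8·5380·32.0/(π·7.3³) = 1.37728e+06/1222.1 = 1126.9 MPa
τ_max = K·τ₀ = 1.3620 × 1126.9 = 1534.9 MPa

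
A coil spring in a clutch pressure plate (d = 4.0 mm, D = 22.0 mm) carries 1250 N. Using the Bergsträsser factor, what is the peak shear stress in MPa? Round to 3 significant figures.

Spring index C = D/d = 22.0/4.0 = 5.5000
K_B = (4C+2)/(4C−3) = 24.000/19.000 = 1.2632
τ₀ = 8FD/(πd³) = 8·1250·22.0/(π·4.0³) = 220000/201.06 = 1094.2 MPa
τ_max = K·τ₀ = 1.2632 × 1094.2 = 1382.1 MPa

1380 MPa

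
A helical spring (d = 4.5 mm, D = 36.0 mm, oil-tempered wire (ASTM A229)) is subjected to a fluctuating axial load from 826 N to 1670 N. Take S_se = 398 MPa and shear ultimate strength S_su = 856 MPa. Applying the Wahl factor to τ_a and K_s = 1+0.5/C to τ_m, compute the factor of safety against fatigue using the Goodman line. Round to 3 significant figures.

C = D/d = 36.0/4.5 = 8.0000; K_W = (4C−1)/(4C−4)+0.615/C = 1.1840; K_s = 1+0.5/C = 1.0625
F_a = (F_max−F_min)/2 = 422 N; F_m = (F_max+F_min)/2 = 1248 N
τ_a = K_W·8F_aD/(πd³) = 1.1840 × 424.54 = 502.66 MPa
τ_m = K_s·8F_mD/(πd³) = 1.0625 × 1255.5 = 1334 MPa
Goodman: 1/n_f = τ_a/S_se + τ_m/S_su = 502.66/398 + 1334/856 = 1.26297 + 1.55839 = 2.8214
n_f = 1/2.8214 = 0.3544

0.354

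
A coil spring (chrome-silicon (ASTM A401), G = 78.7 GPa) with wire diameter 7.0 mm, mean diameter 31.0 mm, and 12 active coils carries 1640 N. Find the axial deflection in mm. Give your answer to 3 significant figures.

24.8 mm

k = Gd⁴/(8D³N_a) = (78.7×10³)(7.0⁴)/(8·31.0³·12) = 66.071 N/mm
δ = F/k = 1640 / 66.071 = 24.822 mm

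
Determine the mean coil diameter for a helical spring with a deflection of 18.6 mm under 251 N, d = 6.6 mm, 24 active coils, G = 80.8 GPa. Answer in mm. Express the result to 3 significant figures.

39.0 mm

Required rate k = F/δ = 251/18.6 = 13.495 N/mm
D = (Gd⁴/(8N_a·k))^(1/3) = (80.8×10³·6.6⁴/(8·24·13.495))^(1/3)
  = (59173.2)^(1/3) = 38.9680 mm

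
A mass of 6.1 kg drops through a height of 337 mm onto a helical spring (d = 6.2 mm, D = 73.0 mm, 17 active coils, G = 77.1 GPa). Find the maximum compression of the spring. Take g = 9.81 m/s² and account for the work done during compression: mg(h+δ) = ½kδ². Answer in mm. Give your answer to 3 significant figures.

k = Gd⁴/(8D³N_a) = (77.1×10³)(6.2⁴)/(8·73.0³·17) = 2.1533 N/mm
W = mg = 6.1 × 9.81 = 59.841 N
½kδ² − Wδ − Wh = 0 → δ = (W + √(W² + 2kWh))/k
δ = (59.841 + √(3580.9 + 86850.5))/2.1533 = (59.841 + 300.72)/2.1533 = 167.44 mm

167 mm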